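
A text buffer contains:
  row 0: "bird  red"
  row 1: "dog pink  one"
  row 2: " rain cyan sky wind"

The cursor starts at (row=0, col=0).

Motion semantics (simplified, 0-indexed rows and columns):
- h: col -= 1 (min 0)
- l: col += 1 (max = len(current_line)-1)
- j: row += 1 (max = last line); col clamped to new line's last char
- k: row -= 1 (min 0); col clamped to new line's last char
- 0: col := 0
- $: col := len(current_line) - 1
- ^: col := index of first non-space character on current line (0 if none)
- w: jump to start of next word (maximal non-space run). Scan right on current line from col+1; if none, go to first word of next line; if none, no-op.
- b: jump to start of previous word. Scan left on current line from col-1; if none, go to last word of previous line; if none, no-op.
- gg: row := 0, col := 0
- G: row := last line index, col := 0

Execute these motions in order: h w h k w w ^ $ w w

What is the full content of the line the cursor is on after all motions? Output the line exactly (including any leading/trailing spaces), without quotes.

After 1 (h): row=0 col=0 char='b'
After 2 (w): row=0 col=6 char='r'
After 3 (h): row=0 col=5 char='_'
After 4 (k): row=0 col=5 char='_'
After 5 (w): row=0 col=6 char='r'
After 6 (w): row=1 col=0 char='d'
After 7 (^): row=1 col=0 char='d'
After 8 ($): row=1 col=12 char='e'
After 9 (w): row=2 col=1 char='r'
After 10 (w): row=2 col=6 char='c'

Answer:  rain cyan sky wind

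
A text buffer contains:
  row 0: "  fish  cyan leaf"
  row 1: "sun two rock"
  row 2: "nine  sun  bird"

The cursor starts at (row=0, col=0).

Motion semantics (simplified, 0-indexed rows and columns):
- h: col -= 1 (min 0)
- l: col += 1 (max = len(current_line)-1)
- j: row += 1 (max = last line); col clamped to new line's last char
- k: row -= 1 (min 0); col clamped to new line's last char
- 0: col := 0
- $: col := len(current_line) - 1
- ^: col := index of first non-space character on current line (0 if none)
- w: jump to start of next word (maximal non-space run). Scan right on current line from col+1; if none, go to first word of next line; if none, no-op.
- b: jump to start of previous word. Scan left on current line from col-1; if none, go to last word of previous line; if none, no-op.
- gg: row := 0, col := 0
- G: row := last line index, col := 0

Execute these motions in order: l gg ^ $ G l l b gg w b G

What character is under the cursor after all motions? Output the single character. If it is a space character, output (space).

Answer: n

Derivation:
After 1 (l): row=0 col=1 char='_'
After 2 (gg): row=0 col=0 char='_'
After 3 (^): row=0 col=2 char='f'
After 4 ($): row=0 col=16 char='f'
After 5 (G): row=2 col=0 char='n'
After 6 (l): row=2 col=1 char='i'
After 7 (l): row=2 col=2 char='n'
After 8 (b): row=2 col=0 char='n'
After 9 (gg): row=0 col=0 char='_'
After 10 (w): row=0 col=2 char='f'
After 11 (b): row=0 col=2 char='f'
After 12 (G): row=2 col=0 char='n'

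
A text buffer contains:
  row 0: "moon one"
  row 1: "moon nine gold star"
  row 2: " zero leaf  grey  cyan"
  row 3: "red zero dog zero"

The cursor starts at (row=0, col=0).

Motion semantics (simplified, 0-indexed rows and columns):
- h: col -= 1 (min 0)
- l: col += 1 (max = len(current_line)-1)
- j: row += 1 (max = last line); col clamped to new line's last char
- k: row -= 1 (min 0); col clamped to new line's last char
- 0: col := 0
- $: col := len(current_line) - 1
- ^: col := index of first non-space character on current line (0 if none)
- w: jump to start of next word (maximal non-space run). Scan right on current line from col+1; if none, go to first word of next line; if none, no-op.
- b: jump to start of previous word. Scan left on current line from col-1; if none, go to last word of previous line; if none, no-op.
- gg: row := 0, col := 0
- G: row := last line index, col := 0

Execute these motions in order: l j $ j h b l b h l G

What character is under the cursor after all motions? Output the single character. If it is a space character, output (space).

Answer: r

Derivation:
After 1 (l): row=0 col=1 char='o'
After 2 (j): row=1 col=1 char='o'
After 3 ($): row=1 col=18 char='r'
After 4 (j): row=2 col=18 char='c'
After 5 (h): row=2 col=17 char='_'
After 6 (b): row=2 col=12 char='g'
After 7 (l): row=2 col=13 char='r'
After 8 (b): row=2 col=12 char='g'
After 9 (h): row=2 col=11 char='_'
After 10 (l): row=2 col=12 char='g'
After 11 (G): row=3 col=0 char='r'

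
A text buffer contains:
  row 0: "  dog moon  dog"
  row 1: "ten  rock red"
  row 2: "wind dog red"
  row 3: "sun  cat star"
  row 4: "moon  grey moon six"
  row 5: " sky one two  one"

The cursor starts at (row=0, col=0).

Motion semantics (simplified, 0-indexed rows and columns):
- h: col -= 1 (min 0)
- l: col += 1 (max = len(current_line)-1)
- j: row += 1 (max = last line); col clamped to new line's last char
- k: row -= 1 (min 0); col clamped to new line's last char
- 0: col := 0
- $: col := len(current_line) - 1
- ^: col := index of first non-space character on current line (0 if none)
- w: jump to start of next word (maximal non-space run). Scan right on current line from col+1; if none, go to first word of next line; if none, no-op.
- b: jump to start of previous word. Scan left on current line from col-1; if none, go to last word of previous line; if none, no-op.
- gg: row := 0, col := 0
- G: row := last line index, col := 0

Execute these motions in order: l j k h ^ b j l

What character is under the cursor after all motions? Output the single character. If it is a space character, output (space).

After 1 (l): row=0 col=1 char='_'
After 2 (j): row=1 col=1 char='e'
After 3 (k): row=0 col=1 char='_'
After 4 (h): row=0 col=0 char='_'
After 5 (^): row=0 col=2 char='d'
After 6 (b): row=0 col=2 char='d'
After 7 (j): row=1 col=2 char='n'
After 8 (l): row=1 col=3 char='_'

Answer: (space)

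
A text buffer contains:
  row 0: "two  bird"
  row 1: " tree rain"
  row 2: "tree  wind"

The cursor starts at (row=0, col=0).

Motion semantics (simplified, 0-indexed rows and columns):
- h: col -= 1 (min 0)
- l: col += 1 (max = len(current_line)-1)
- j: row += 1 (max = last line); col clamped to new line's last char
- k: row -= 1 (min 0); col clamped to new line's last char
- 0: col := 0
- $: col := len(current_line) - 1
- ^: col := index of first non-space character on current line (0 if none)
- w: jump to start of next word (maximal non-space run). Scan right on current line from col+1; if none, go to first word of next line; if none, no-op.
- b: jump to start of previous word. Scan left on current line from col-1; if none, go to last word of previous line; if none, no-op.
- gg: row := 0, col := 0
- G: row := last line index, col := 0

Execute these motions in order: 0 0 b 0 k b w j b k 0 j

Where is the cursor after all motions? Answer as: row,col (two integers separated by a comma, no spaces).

Answer: 1,0

Derivation:
After 1 (0): row=0 col=0 char='t'
After 2 (0): row=0 col=0 char='t'
After 3 (b): row=0 col=0 char='t'
After 4 (0): row=0 col=0 char='t'
After 5 (k): row=0 col=0 char='t'
After 6 (b): row=0 col=0 char='t'
After 7 (w): row=0 col=5 char='b'
After 8 (j): row=1 col=5 char='_'
After 9 (b): row=1 col=1 char='t'
After 10 (k): row=0 col=1 char='w'
After 11 (0): row=0 col=0 char='t'
After 12 (j): row=1 col=0 char='_'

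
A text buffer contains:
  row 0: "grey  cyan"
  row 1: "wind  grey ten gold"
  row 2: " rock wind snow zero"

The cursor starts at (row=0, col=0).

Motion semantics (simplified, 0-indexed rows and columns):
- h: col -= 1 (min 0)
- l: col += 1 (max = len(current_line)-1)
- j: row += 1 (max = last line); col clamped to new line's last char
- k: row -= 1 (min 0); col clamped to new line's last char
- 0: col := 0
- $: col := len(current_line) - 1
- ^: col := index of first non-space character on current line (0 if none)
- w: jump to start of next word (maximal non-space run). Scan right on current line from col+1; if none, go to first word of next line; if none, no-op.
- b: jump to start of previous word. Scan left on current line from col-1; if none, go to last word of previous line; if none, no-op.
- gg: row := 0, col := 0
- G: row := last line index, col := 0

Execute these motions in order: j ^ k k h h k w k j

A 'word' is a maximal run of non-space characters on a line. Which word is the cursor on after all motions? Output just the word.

Answer: grey

Derivation:
After 1 (j): row=1 col=0 char='w'
After 2 (^): row=1 col=0 char='w'
After 3 (k): row=0 col=0 char='g'
After 4 (k): row=0 col=0 char='g'
After 5 (h): row=0 col=0 char='g'
After 6 (h): row=0 col=0 char='g'
After 7 (k): row=0 col=0 char='g'
After 8 (w): row=0 col=6 char='c'
After 9 (k): row=0 col=6 char='c'
After 10 (j): row=1 col=6 char='g'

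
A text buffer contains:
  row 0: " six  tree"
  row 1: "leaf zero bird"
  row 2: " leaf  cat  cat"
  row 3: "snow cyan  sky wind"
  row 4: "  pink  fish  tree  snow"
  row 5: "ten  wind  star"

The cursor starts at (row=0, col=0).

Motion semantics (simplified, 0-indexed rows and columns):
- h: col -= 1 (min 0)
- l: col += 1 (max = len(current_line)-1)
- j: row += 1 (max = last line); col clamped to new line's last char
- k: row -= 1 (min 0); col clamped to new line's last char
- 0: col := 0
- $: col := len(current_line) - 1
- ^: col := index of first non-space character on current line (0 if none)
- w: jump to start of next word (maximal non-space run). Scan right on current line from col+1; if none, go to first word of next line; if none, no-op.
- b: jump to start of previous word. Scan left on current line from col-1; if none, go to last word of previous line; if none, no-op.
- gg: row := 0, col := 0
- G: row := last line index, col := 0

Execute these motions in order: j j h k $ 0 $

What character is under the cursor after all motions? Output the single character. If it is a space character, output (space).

After 1 (j): row=1 col=0 char='l'
After 2 (j): row=2 col=0 char='_'
After 3 (h): row=2 col=0 char='_'
After 4 (k): row=1 col=0 char='l'
After 5 ($): row=1 col=13 char='d'
After 6 (0): row=1 col=0 char='l'
After 7 ($): row=1 col=13 char='d'

Answer: d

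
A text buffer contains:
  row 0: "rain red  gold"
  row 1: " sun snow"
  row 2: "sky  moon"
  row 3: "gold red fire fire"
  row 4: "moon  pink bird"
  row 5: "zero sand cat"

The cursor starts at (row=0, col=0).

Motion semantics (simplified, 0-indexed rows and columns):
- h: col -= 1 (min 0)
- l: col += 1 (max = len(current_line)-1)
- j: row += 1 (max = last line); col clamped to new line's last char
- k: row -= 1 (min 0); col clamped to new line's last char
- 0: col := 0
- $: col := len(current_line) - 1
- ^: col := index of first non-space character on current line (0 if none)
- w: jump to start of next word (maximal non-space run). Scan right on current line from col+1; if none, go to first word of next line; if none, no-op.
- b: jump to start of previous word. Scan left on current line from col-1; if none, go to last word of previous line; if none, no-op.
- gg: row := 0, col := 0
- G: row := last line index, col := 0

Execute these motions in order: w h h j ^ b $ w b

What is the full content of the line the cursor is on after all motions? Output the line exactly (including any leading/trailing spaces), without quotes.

After 1 (w): row=0 col=5 char='r'
After 2 (h): row=0 col=4 char='_'
After 3 (h): row=0 col=3 char='n'
After 4 (j): row=1 col=3 char='n'
After 5 (^): row=1 col=1 char='s'
After 6 (b): row=0 col=10 char='g'
After 7 ($): row=0 col=13 char='d'
After 8 (w): row=1 col=1 char='s'
After 9 (b): row=0 col=10 char='g'

Answer: rain red  gold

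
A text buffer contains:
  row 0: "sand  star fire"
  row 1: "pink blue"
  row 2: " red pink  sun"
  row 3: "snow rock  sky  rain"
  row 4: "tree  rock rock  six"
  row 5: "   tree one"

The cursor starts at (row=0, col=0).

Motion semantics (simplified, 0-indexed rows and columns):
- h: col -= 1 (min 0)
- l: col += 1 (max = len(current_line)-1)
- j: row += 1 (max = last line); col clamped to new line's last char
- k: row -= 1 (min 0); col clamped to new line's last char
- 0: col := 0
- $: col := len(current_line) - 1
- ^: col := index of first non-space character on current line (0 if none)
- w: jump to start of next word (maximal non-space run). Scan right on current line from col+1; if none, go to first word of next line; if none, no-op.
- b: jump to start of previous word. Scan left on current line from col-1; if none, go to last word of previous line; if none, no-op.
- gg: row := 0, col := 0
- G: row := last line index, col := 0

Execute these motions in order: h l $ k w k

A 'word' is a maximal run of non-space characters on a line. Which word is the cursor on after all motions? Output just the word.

After 1 (h): row=0 col=0 char='s'
After 2 (l): row=0 col=1 char='a'
After 3 ($): row=0 col=14 char='e'
After 4 (k): row=0 col=14 char='e'
After 5 (w): row=1 col=0 char='p'
After 6 (k): row=0 col=0 char='s'

Answer: sand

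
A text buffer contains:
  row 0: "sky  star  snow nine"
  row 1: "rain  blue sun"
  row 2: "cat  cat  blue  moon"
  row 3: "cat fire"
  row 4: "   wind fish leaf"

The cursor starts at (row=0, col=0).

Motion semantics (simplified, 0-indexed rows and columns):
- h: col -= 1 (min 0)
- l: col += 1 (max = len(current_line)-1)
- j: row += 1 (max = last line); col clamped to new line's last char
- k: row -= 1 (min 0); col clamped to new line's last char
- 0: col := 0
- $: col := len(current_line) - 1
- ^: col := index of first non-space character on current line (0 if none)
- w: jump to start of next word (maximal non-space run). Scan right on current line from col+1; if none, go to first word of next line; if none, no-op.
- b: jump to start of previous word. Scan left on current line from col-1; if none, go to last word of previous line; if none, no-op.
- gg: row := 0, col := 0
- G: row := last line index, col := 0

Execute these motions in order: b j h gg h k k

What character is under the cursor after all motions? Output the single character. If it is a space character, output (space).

Answer: s

Derivation:
After 1 (b): row=0 col=0 char='s'
After 2 (j): row=1 col=0 char='r'
After 3 (h): row=1 col=0 char='r'
After 4 (gg): row=0 col=0 char='s'
After 5 (h): row=0 col=0 char='s'
After 6 (k): row=0 col=0 char='s'
After 7 (k): row=0 col=0 char='s'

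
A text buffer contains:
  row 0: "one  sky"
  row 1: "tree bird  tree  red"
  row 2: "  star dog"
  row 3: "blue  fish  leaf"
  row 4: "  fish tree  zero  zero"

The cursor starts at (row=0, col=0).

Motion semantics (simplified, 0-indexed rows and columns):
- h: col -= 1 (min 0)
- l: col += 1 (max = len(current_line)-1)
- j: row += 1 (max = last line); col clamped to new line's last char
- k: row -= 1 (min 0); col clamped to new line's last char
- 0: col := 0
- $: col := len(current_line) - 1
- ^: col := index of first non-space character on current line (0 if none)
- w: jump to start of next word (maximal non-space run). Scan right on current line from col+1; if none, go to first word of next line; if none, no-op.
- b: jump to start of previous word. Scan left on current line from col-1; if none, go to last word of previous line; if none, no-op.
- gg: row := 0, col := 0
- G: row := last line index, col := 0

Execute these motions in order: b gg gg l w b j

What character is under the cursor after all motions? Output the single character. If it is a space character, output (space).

Answer: t

Derivation:
After 1 (b): row=0 col=0 char='o'
After 2 (gg): row=0 col=0 char='o'
After 3 (gg): row=0 col=0 char='o'
After 4 (l): row=0 col=1 char='n'
After 5 (w): row=0 col=5 char='s'
After 6 (b): row=0 col=0 char='o'
After 7 (j): row=1 col=0 char='t'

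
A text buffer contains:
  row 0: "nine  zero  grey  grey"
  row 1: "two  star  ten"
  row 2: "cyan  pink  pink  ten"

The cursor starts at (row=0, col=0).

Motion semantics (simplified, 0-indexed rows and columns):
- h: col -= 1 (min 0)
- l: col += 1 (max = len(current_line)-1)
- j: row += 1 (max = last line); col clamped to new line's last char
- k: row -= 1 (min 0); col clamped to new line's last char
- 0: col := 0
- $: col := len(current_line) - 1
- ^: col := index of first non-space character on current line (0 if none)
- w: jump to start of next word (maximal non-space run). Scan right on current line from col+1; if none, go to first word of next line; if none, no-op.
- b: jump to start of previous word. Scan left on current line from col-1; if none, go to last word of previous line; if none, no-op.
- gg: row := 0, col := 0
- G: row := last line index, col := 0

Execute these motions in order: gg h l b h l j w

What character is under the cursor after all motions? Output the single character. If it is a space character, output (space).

Answer: s

Derivation:
After 1 (gg): row=0 col=0 char='n'
After 2 (h): row=0 col=0 char='n'
After 3 (l): row=0 col=1 char='i'
After 4 (b): row=0 col=0 char='n'
After 5 (h): row=0 col=0 char='n'
After 6 (l): row=0 col=1 char='i'
After 7 (j): row=1 col=1 char='w'
After 8 (w): row=1 col=5 char='s'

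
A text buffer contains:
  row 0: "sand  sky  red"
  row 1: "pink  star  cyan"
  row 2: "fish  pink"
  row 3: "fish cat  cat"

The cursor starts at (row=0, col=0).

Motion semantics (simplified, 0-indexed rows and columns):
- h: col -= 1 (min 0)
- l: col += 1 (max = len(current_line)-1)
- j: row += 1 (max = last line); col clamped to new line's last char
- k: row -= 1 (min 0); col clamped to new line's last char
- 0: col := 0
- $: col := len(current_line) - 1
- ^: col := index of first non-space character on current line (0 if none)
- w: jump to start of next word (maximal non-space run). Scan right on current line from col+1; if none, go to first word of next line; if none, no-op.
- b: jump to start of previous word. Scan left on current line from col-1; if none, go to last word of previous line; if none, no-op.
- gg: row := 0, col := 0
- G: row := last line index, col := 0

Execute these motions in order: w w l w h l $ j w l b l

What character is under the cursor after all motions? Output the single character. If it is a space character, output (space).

Answer: i

Derivation:
After 1 (w): row=0 col=6 char='s'
After 2 (w): row=0 col=11 char='r'
After 3 (l): row=0 col=12 char='e'
After 4 (w): row=1 col=0 char='p'
After 5 (h): row=1 col=0 char='p'
After 6 (l): row=1 col=1 char='i'
After 7 ($): row=1 col=15 char='n'
After 8 (j): row=2 col=9 char='k'
After 9 (w): row=3 col=0 char='f'
After 10 (l): row=3 col=1 char='i'
After 11 (b): row=3 col=0 char='f'
After 12 (l): row=3 col=1 char='i'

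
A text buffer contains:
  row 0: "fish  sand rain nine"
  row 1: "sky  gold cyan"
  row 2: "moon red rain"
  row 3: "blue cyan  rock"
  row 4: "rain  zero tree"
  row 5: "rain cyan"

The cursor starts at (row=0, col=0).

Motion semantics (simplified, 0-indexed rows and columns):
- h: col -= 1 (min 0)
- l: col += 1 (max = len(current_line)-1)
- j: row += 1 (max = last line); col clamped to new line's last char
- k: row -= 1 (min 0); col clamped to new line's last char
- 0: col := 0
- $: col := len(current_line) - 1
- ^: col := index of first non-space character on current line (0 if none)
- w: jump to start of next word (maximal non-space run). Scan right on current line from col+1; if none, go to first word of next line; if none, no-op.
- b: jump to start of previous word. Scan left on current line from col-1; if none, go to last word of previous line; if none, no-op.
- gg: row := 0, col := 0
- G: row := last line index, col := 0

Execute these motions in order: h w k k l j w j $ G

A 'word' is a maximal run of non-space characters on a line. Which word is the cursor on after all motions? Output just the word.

After 1 (h): row=0 col=0 char='f'
After 2 (w): row=0 col=6 char='s'
After 3 (k): row=0 col=6 char='s'
After 4 (k): row=0 col=6 char='s'
After 5 (l): row=0 col=7 char='a'
After 6 (j): row=1 col=7 char='l'
After 7 (w): row=1 col=10 char='c'
After 8 (j): row=2 col=10 char='a'
After 9 ($): row=2 col=12 char='n'
After 10 (G): row=5 col=0 char='r'

Answer: rain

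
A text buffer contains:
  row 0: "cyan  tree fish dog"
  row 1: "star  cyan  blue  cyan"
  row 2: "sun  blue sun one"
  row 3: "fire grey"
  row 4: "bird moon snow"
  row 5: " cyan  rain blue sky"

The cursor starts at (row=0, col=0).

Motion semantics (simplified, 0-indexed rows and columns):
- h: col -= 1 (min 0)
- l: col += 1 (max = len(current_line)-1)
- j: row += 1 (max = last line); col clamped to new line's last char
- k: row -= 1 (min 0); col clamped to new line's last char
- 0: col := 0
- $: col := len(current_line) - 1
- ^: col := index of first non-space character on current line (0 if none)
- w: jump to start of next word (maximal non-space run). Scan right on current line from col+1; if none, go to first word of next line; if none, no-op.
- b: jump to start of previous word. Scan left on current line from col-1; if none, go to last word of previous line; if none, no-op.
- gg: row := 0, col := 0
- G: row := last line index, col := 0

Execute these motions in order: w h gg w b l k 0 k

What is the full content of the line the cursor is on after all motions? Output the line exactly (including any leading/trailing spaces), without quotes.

After 1 (w): row=0 col=6 char='t'
After 2 (h): row=0 col=5 char='_'
After 3 (gg): row=0 col=0 char='c'
After 4 (w): row=0 col=6 char='t'
After 5 (b): row=0 col=0 char='c'
After 6 (l): row=0 col=1 char='y'
After 7 (k): row=0 col=1 char='y'
After 8 (0): row=0 col=0 char='c'
After 9 (k): row=0 col=0 char='c'

Answer: cyan  tree fish dog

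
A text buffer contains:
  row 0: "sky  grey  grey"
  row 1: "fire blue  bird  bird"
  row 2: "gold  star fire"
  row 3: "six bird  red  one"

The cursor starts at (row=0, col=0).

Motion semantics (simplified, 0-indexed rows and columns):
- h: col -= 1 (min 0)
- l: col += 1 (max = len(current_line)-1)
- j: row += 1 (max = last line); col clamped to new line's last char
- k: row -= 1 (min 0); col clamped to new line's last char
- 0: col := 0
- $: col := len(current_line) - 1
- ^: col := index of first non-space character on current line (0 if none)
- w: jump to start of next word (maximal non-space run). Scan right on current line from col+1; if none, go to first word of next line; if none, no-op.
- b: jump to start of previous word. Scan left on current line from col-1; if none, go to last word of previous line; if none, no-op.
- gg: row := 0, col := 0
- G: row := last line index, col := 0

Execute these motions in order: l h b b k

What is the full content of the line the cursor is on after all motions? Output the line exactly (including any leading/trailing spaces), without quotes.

Answer: sky  grey  grey

Derivation:
After 1 (l): row=0 col=1 char='k'
After 2 (h): row=0 col=0 char='s'
After 3 (b): row=0 col=0 char='s'
After 4 (b): row=0 col=0 char='s'
After 5 (k): row=0 col=0 char='s'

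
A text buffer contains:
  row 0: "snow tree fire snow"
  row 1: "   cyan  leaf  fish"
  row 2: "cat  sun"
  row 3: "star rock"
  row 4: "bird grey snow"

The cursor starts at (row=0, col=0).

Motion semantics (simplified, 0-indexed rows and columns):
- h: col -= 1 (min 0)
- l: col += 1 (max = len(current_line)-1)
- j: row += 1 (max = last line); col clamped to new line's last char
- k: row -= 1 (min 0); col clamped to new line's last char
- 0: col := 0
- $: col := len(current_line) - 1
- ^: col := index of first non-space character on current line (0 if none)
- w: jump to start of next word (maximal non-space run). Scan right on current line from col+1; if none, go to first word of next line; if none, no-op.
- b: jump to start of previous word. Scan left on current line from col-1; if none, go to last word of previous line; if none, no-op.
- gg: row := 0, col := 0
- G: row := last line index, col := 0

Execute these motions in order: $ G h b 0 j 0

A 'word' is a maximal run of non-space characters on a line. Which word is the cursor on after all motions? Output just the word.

Answer: bird

Derivation:
After 1 ($): row=0 col=18 char='w'
After 2 (G): row=4 col=0 char='b'
After 3 (h): row=4 col=0 char='b'
After 4 (b): row=3 col=5 char='r'
After 5 (0): row=3 col=0 char='s'
After 6 (j): row=4 col=0 char='b'
After 7 (0): row=4 col=0 char='b'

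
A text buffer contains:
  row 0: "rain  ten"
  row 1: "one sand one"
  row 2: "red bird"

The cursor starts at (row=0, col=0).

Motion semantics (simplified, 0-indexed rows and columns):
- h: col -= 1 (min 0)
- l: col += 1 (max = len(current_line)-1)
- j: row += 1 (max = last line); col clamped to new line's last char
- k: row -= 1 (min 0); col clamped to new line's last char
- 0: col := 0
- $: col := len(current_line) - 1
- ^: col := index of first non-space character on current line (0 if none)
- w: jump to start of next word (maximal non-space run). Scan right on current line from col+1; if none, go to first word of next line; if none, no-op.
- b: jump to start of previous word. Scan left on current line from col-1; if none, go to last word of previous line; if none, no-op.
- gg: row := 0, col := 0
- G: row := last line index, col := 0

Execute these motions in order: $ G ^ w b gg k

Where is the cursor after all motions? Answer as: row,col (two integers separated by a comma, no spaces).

Answer: 0,0

Derivation:
After 1 ($): row=0 col=8 char='n'
After 2 (G): row=2 col=0 char='r'
After 3 (^): row=2 col=0 char='r'
After 4 (w): row=2 col=4 char='b'
After 5 (b): row=2 col=0 char='r'
After 6 (gg): row=0 col=0 char='r'
After 7 (k): row=0 col=0 char='r'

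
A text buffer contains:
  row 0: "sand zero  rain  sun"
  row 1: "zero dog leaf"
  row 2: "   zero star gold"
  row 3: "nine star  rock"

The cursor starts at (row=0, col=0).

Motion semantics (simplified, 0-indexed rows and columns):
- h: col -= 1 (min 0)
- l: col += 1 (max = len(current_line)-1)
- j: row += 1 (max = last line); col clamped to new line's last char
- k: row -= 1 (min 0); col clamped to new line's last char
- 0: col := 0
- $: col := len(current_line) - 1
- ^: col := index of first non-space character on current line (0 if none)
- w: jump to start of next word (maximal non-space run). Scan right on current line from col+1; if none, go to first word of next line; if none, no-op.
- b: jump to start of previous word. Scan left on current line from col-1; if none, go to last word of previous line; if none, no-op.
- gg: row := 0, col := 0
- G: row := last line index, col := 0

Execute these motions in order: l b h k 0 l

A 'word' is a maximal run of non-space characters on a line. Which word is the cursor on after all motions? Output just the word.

After 1 (l): row=0 col=1 char='a'
After 2 (b): row=0 col=0 char='s'
After 3 (h): row=0 col=0 char='s'
After 4 (k): row=0 col=0 char='s'
After 5 (0): row=0 col=0 char='s'
After 6 (l): row=0 col=1 char='a'

Answer: sand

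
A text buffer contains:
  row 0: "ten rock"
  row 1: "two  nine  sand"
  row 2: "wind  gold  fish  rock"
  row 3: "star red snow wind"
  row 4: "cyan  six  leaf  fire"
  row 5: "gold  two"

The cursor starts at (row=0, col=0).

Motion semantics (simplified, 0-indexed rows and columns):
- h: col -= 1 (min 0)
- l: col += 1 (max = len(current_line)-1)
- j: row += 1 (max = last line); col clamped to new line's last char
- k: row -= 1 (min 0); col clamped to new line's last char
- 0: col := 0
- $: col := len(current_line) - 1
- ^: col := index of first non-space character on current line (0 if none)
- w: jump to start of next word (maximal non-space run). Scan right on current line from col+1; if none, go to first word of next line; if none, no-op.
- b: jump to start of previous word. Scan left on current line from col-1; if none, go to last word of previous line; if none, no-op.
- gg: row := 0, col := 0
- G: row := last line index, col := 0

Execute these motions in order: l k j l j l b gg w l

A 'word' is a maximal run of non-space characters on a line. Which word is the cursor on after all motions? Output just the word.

After 1 (l): row=0 col=1 char='e'
After 2 (k): row=0 col=1 char='e'
After 3 (j): row=1 col=1 char='w'
After 4 (l): row=1 col=2 char='o'
After 5 (j): row=2 col=2 char='n'
After 6 (l): row=2 col=3 char='d'
After 7 (b): row=2 col=0 char='w'
After 8 (gg): row=0 col=0 char='t'
After 9 (w): row=0 col=4 char='r'
After 10 (l): row=0 col=5 char='o'

Answer: rock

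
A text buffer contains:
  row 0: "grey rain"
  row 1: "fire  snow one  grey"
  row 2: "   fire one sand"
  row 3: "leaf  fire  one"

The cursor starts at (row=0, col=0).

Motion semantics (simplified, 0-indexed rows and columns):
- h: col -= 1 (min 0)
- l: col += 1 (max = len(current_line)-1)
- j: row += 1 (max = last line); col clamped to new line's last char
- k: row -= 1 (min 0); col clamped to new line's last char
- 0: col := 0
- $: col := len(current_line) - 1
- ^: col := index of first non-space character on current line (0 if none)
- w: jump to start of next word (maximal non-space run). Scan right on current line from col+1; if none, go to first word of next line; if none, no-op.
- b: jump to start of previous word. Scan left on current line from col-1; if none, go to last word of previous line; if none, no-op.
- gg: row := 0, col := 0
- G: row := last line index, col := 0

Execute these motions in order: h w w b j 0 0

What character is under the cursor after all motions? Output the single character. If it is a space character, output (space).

After 1 (h): row=0 col=0 char='g'
After 2 (w): row=0 col=5 char='r'
After 3 (w): row=1 col=0 char='f'
After 4 (b): row=0 col=5 char='r'
After 5 (j): row=1 col=5 char='_'
After 6 (0): row=1 col=0 char='f'
After 7 (0): row=1 col=0 char='f'

Answer: f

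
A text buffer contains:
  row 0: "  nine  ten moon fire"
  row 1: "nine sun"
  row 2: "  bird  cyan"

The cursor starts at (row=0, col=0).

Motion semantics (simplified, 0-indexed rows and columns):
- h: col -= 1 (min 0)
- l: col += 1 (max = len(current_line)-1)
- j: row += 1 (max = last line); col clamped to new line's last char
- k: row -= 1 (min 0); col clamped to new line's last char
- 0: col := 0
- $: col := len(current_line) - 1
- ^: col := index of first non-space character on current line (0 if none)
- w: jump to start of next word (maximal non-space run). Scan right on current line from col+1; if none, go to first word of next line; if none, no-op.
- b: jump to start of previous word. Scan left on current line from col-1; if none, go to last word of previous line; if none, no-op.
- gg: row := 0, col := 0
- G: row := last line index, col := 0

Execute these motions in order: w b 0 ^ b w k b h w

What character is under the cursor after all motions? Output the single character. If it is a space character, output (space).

Answer: n

Derivation:
After 1 (w): row=0 col=2 char='n'
After 2 (b): row=0 col=2 char='n'
After 3 (0): row=0 col=0 char='_'
After 4 (^): row=0 col=2 char='n'
After 5 (b): row=0 col=2 char='n'
After 6 (w): row=0 col=8 char='t'
After 7 (k): row=0 col=8 char='t'
After 8 (b): row=0 col=2 char='n'
After 9 (h): row=0 col=1 char='_'
After 10 (w): row=0 col=2 char='n'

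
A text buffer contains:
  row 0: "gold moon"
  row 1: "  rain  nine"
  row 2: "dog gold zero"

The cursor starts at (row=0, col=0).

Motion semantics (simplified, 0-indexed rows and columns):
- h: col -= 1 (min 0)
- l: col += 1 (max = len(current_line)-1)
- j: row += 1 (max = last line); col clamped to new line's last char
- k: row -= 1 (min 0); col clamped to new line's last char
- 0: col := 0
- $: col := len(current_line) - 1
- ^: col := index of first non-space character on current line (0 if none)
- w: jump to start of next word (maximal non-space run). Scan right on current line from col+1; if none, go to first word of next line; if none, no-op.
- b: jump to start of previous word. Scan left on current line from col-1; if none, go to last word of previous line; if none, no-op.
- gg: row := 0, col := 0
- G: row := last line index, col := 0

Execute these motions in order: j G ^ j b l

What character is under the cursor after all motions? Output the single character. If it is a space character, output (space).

After 1 (j): row=1 col=0 char='_'
After 2 (G): row=2 col=0 char='d'
After 3 (^): row=2 col=0 char='d'
After 4 (j): row=2 col=0 char='d'
After 5 (b): row=1 col=8 char='n'
After 6 (l): row=1 col=9 char='i'

Answer: i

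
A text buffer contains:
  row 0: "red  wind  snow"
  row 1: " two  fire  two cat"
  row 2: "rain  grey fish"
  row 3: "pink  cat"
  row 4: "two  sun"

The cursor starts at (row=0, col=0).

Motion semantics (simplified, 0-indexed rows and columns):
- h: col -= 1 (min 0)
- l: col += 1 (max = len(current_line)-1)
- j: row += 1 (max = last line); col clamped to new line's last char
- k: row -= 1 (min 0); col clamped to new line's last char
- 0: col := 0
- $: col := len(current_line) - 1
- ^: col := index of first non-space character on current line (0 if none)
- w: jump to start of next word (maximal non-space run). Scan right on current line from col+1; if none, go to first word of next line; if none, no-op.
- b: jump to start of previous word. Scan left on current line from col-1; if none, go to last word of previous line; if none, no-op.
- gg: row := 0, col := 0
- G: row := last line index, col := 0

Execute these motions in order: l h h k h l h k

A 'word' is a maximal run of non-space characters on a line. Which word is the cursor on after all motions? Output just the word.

Answer: red

Derivation:
After 1 (l): row=0 col=1 char='e'
After 2 (h): row=0 col=0 char='r'
After 3 (h): row=0 col=0 char='r'
After 4 (k): row=0 col=0 char='r'
After 5 (h): row=0 col=0 char='r'
After 6 (l): row=0 col=1 char='e'
After 7 (h): row=0 col=0 char='r'
After 8 (k): row=0 col=0 char='r'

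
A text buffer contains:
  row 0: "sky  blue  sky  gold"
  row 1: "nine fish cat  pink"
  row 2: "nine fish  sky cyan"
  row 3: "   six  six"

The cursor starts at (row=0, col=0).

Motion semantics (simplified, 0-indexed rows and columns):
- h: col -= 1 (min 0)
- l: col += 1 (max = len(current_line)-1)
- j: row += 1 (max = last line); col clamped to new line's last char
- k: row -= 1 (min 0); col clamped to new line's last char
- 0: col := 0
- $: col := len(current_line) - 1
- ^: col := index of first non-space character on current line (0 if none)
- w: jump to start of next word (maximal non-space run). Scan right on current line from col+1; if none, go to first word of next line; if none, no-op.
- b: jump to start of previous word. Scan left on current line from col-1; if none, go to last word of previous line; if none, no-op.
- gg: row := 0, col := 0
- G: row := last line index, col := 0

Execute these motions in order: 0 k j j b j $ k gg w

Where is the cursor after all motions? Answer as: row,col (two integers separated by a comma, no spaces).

Answer: 0,5

Derivation:
After 1 (0): row=0 col=0 char='s'
After 2 (k): row=0 col=0 char='s'
After 3 (j): row=1 col=0 char='n'
After 4 (j): row=2 col=0 char='n'
After 5 (b): row=1 col=15 char='p'
After 6 (j): row=2 col=15 char='c'
After 7 ($): row=2 col=18 char='n'
After 8 (k): row=1 col=18 char='k'
After 9 (gg): row=0 col=0 char='s'
After 10 (w): row=0 col=5 char='b'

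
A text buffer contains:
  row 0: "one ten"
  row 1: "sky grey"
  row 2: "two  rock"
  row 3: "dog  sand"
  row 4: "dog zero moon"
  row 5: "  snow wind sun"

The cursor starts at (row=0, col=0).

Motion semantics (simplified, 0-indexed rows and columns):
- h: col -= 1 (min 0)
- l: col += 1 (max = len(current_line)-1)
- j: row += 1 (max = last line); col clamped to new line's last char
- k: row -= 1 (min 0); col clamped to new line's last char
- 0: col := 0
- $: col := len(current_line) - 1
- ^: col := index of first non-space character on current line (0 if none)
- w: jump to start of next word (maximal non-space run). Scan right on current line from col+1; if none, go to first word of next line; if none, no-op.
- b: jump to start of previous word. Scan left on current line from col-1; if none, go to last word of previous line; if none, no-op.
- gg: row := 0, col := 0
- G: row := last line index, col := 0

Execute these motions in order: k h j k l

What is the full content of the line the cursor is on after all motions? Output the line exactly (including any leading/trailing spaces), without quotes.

After 1 (k): row=0 col=0 char='o'
After 2 (h): row=0 col=0 char='o'
After 3 (j): row=1 col=0 char='s'
After 4 (k): row=0 col=0 char='o'
After 5 (l): row=0 col=1 char='n'

Answer: one ten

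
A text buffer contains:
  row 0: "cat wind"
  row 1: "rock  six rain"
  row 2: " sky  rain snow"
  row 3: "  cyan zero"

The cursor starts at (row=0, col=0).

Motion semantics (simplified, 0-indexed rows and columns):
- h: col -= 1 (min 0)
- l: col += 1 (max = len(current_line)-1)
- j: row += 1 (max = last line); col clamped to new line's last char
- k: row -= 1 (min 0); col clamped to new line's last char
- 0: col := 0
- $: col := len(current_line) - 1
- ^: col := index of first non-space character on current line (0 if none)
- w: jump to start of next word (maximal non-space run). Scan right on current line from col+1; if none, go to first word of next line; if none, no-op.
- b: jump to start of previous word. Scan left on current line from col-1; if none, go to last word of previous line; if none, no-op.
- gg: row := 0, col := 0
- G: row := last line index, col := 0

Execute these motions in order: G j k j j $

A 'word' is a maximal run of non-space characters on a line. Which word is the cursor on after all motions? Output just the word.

Answer: zero

Derivation:
After 1 (G): row=3 col=0 char='_'
After 2 (j): row=3 col=0 char='_'
After 3 (k): row=2 col=0 char='_'
After 4 (j): row=3 col=0 char='_'
After 5 (j): row=3 col=0 char='_'
After 6 ($): row=3 col=10 char='o'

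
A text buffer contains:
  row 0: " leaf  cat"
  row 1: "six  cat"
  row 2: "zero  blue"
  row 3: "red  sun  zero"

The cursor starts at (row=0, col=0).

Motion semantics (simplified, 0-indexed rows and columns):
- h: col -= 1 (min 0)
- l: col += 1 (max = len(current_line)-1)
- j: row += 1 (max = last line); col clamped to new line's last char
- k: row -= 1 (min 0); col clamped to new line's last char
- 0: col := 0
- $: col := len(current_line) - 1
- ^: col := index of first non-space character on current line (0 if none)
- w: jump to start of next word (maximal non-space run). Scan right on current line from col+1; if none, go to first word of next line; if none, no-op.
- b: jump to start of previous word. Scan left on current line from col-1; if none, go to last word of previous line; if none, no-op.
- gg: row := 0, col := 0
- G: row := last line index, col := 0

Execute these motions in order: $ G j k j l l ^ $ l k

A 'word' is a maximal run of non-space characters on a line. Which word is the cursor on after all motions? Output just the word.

After 1 ($): row=0 col=9 char='t'
After 2 (G): row=3 col=0 char='r'
After 3 (j): row=3 col=0 char='r'
After 4 (k): row=2 col=0 char='z'
After 5 (j): row=3 col=0 char='r'
After 6 (l): row=3 col=1 char='e'
After 7 (l): row=3 col=2 char='d'
After 8 (^): row=3 col=0 char='r'
After 9 ($): row=3 col=13 char='o'
After 10 (l): row=3 col=13 char='o'
After 11 (k): row=2 col=9 char='e'

Answer: blue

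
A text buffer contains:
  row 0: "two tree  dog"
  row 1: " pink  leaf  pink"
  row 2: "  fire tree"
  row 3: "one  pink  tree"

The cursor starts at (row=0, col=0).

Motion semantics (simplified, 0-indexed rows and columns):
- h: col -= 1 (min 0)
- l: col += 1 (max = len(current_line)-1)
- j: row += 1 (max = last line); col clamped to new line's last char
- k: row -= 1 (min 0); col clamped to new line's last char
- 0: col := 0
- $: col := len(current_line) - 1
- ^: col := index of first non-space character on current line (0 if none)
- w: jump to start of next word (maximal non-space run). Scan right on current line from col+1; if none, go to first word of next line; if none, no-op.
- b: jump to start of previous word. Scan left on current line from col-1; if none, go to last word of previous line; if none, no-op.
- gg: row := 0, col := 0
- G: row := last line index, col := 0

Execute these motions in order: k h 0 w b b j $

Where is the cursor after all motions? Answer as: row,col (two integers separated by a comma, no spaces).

After 1 (k): row=0 col=0 char='t'
After 2 (h): row=0 col=0 char='t'
After 3 (0): row=0 col=0 char='t'
After 4 (w): row=0 col=4 char='t'
After 5 (b): row=0 col=0 char='t'
After 6 (b): row=0 col=0 char='t'
After 7 (j): row=1 col=0 char='_'
After 8 ($): row=1 col=16 char='k'

Answer: 1,16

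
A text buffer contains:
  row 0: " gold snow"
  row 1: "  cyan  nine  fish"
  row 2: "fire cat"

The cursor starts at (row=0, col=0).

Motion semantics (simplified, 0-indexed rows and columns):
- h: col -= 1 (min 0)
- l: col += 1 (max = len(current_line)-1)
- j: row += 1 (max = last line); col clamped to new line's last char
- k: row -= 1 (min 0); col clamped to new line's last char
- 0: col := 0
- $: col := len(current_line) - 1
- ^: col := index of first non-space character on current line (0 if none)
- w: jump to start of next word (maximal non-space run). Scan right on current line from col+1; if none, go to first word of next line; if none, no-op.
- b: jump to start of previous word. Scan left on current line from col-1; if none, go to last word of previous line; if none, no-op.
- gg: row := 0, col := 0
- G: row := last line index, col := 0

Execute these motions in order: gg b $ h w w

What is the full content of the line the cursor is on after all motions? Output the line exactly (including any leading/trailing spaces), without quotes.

After 1 (gg): row=0 col=0 char='_'
After 2 (b): row=0 col=0 char='_'
After 3 ($): row=0 col=9 char='w'
After 4 (h): row=0 col=8 char='o'
After 5 (w): row=1 col=2 char='c'
After 6 (w): row=1 col=8 char='n'

Answer:   cyan  nine  fish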